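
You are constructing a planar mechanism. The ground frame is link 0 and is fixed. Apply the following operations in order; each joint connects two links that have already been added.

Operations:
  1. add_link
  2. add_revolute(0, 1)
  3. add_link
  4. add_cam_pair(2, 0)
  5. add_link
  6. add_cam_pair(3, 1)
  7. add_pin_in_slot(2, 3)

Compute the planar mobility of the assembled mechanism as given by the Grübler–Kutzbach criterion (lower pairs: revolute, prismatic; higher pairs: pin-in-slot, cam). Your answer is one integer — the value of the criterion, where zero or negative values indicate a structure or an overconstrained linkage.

M = 4

ground; <1,0,0>
#1 <2,0,0>
R:0↔1 J1 <2,1,0>
#2 <3,1,0>
C:2↔0 J2 <3,1,1>
#3 <4,1,1>
C:3↔1 J2 <4,1,2>
PS:2↔3 J2 <4,1,3>
3×3 − 2×1 − 1×3 = 4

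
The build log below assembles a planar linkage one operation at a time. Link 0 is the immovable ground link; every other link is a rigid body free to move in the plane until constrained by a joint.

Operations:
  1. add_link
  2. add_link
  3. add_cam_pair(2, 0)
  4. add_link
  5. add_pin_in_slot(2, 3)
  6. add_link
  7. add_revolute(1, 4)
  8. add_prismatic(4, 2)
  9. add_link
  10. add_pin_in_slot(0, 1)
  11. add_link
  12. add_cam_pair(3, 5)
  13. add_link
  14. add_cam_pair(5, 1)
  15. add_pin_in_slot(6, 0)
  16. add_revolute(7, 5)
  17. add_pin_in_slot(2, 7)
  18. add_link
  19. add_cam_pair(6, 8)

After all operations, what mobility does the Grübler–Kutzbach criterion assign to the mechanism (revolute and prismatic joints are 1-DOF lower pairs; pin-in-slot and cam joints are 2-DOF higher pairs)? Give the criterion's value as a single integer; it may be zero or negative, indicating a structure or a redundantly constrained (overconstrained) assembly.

L=1 J1=0 J2=0
add link → L=2 J1=0 J2=0
add link → L=3 J1=0 J2=0
C@2,0 dof=2 J2 → L=3 J1=0 J2=1
add link → L=4 J1=0 J2=1
PS@2,3 dof=2 J2 → L=4 J1=0 J2=2
add link → L=5 J1=0 J2=2
R@1,4 dof=1 J1 → L=5 J1=1 J2=2
P@4,2 dof=1 J1 → L=5 J1=2 J2=2
add link → L=6 J1=2 J2=2
PS@0,1 dof=2 J2 → L=6 J1=2 J2=3
add link → L=7 J1=2 J2=3
C@3,5 dof=2 J2 → L=7 J1=2 J2=4
add link → L=8 J1=2 J2=4
C@5,1 dof=2 J2 → L=8 J1=2 J2=5
PS@6,0 dof=2 J2 → L=8 J1=2 J2=6
R@7,5 dof=1 J1 → L=8 J1=3 J2=6
PS@2,7 dof=2 J2 → L=8 J1=3 J2=7
add link → L=9 J1=3 J2=7
C@6,8 dof=2 J2 → L=9 J1=3 J2=8
M=3(L−1)−2J1−J2=3·8−2·3−8=10

M = 10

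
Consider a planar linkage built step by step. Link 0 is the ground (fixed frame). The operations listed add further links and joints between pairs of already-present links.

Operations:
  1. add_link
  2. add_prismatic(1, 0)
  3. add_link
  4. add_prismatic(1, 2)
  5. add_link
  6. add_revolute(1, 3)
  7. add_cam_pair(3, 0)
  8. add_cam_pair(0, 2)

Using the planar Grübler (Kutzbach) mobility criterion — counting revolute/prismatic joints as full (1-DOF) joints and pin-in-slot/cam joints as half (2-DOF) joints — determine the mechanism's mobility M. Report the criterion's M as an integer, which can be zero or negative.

(L,J1,J2)=(1,0,0); link0 fixed
link1: (2,0,0)
P 1-0 [J1]: (2,1,0)
link2: (3,1,0)
P 1-2 [J1]: (3,2,0)
link3: (4,2,0)
R 1-3 [J1]: (4,3,0)
C 3-0 [J2]: (4,3,1)
C 0-2 [J2]: (4,3,2)
Grübler: 3·3 − 2·3 − 2 = 1

M = 1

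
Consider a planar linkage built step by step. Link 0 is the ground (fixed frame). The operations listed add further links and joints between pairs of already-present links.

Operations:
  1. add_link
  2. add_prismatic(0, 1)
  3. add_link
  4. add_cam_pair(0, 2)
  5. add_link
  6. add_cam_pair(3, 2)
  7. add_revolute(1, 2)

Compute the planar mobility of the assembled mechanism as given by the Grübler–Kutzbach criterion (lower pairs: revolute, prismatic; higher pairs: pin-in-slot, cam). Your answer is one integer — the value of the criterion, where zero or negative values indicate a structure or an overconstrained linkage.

M = 3

ground; <1,0,0>
#1 <2,0,0>
P:0↔1 J1 <2,1,0>
#2 <3,1,0>
C:0↔2 J2 <3,1,1>
#3 <4,1,1>
C:3↔2 J2 <4,1,2>
R:1↔2 J1 <4,2,2>
3×3 − 2×2 − 1×2 = 3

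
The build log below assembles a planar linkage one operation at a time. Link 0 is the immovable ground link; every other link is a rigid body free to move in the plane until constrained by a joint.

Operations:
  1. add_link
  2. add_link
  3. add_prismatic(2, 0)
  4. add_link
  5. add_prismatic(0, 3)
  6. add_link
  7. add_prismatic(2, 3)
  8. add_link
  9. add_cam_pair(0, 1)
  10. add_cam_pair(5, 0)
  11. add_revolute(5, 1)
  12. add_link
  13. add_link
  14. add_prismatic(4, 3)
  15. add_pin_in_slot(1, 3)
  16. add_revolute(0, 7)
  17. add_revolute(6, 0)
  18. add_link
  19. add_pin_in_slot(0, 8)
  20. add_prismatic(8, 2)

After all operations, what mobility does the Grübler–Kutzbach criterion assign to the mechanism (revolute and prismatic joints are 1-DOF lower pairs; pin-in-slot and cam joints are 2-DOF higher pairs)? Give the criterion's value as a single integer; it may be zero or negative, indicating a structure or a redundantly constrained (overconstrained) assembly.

M = 4

(L,J1,J2)=(1,0,0); link0 fixed
link1: (2,0,0)
link2: (3,0,0)
P 2-0 [J1]: (3,1,0)
link3: (4,1,0)
P 0-3 [J1]: (4,2,0)
link4: (5,2,0)
P 2-3 [J1]: (5,3,0)
link5: (6,3,0)
C 0-1 [J2]: (6,3,1)
C 5-0 [J2]: (6,3,2)
R 5-1 [J1]: (6,4,2)
link6: (7,4,2)
link7: (8,4,2)
P 4-3 [J1]: (8,5,2)
PS 1-3 [J2]: (8,5,3)
R 0-7 [J1]: (8,6,3)
R 6-0 [J1]: (8,7,3)
link8: (9,7,3)
PS 0-8 [J2]: (9,7,4)
P 8-2 [J1]: (9,8,4)
Grübler: 3·8 − 2·8 − 4 = 4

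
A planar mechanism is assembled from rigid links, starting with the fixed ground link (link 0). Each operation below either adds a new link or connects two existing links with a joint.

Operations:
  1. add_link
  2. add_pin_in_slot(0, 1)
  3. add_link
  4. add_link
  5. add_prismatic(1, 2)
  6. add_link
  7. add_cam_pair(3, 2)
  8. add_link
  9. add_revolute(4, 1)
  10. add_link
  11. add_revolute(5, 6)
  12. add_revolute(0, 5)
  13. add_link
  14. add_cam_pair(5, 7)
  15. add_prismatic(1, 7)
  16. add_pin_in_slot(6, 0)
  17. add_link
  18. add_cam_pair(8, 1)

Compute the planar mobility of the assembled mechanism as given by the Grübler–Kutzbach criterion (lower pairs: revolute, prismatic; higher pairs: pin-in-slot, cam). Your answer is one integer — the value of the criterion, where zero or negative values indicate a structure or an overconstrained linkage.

M = 9

(L,J1,J2)=(1,0,0); link0 fixed
link1: (2,0,0)
PS 0-1 [J2]: (2,0,1)
link2: (3,0,1)
link3: (4,0,1)
P 1-2 [J1]: (4,1,1)
link4: (5,1,1)
C 3-2 [J2]: (5,1,2)
link5: (6,1,2)
R 4-1 [J1]: (6,2,2)
link6: (7,2,2)
R 5-6 [J1]: (7,3,2)
R 0-5 [J1]: (7,4,2)
link7: (8,4,2)
C 5-7 [J2]: (8,4,3)
P 1-7 [J1]: (8,5,3)
PS 6-0 [J2]: (8,5,4)
link8: (9,5,4)
C 8-1 [J2]: (9,5,5)
Grübler: 3·8 − 2·5 − 5 = 9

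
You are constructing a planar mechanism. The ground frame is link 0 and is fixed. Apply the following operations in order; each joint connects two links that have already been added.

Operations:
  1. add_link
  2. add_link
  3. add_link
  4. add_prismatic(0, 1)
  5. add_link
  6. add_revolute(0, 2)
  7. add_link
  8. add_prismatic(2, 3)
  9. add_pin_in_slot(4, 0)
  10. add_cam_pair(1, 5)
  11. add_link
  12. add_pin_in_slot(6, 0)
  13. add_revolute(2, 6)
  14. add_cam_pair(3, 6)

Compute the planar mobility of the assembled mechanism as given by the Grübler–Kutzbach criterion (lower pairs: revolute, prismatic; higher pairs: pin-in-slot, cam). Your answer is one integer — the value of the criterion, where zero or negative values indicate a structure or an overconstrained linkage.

L=1 J1=0 J2=0
add link → L=2 J1=0 J2=0
add link → L=3 J1=0 J2=0
add link → L=4 J1=0 J2=0
P@0,1 dof=1 J1 → L=4 J1=1 J2=0
add link → L=5 J1=1 J2=0
R@0,2 dof=1 J1 → L=5 J1=2 J2=0
add link → L=6 J1=2 J2=0
P@2,3 dof=1 J1 → L=6 J1=3 J2=0
PS@4,0 dof=2 J2 → L=6 J1=3 J2=1
C@1,5 dof=2 J2 → L=6 J1=3 J2=2
add link → L=7 J1=3 J2=2
PS@6,0 dof=2 J2 → L=7 J1=3 J2=3
R@2,6 dof=1 J1 → L=7 J1=4 J2=3
C@3,6 dof=2 J2 → L=7 J1=4 J2=4
M=3(L−1)−2J1−J2=3·6−2·4−4=6

M = 6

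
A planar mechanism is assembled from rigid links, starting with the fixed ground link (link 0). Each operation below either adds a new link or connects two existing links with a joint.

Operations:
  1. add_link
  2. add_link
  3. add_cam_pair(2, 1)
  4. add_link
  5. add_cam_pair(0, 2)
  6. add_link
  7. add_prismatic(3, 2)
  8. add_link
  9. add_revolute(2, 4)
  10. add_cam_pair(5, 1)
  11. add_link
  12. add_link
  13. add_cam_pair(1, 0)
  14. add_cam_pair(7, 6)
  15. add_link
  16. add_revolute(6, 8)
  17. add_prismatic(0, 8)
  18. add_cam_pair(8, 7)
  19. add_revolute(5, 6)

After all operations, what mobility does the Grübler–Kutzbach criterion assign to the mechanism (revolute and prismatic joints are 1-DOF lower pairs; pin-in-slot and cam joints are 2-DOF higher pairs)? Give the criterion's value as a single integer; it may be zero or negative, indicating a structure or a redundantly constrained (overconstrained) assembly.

[1;0;0] (link 0 is ground)
L+ [2;0;0]
L+ [3;0;0]
C(2,1)∈J2 [3;0;1]
L+ [4;0;1]
C(0,2)∈J2 [4;0;2]
L+ [5;0;2]
P(3,2)∈J1 [5;1;2]
L+ [6;1;2]
R(2,4)∈J1 [6;2;2]
C(5,1)∈J2 [6;2;3]
L+ [7;2;3]
L+ [8;2;3]
C(1,0)∈J2 [8;2;4]
C(7,6)∈J2 [8;2;5]
L+ [9;2;5]
R(6,8)∈J1 [9;3;5]
P(0,8)∈J1 [9;4;5]
C(8,7)∈J2 [9;4;6]
R(5,6)∈J1 [9;5;6]
mobility = 24 − 10 − 6 = 8

M = 8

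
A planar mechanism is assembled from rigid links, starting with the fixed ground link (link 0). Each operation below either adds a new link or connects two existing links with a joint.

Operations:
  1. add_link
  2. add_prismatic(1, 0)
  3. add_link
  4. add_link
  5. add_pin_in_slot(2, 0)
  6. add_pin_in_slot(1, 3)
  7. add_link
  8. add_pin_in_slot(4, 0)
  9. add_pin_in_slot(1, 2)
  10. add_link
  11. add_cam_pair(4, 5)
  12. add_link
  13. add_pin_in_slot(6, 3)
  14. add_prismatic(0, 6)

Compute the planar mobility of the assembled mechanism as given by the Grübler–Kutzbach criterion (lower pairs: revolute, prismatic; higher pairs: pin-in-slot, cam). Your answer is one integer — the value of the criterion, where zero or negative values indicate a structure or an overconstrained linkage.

(L,J1,J2)=(1,0,0); link0 fixed
link1: (2,0,0)
P 1-0 [J1]: (2,1,0)
link2: (3,1,0)
link3: (4,1,0)
PS 2-0 [J2]: (4,1,1)
PS 1-3 [J2]: (4,1,2)
link4: (5,1,2)
PS 4-0 [J2]: (5,1,3)
PS 1-2 [J2]: (5,1,4)
link5: (6,1,4)
C 4-5 [J2]: (6,1,5)
link6: (7,1,5)
PS 6-3 [J2]: (7,1,6)
P 0-6 [J1]: (7,2,6)
Grübler: 3·6 − 2·2 − 6 = 8

M = 8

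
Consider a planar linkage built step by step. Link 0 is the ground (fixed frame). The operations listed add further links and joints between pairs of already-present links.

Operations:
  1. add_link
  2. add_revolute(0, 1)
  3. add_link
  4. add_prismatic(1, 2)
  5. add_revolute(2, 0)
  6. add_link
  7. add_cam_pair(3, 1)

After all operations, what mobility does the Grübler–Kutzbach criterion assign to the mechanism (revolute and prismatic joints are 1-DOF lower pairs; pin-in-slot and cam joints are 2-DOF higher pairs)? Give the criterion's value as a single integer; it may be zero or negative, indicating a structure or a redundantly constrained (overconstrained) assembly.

M = 2

(L,J1,J2)=(1,0,0); link0 fixed
link1: (2,0,0)
R 0-1 [J1]: (2,1,0)
link2: (3,1,0)
P 1-2 [J1]: (3,2,0)
R 2-0 [J1]: (3,3,0)
link3: (4,3,0)
C 3-1 [J2]: (4,3,1)
Grübler: 3·3 − 2·3 − 1 = 2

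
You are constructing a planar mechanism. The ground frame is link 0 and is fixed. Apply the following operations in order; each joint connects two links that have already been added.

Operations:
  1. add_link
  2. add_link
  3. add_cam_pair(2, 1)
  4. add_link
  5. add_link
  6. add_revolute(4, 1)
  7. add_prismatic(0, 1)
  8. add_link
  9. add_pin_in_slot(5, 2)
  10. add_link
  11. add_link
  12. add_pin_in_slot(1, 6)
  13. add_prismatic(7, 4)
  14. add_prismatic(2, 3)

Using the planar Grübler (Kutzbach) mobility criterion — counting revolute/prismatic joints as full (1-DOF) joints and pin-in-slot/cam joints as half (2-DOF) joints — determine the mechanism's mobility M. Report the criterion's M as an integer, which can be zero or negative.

(L,J1,J2)=(1,0,0); link0 fixed
link1: (2,0,0)
link2: (3,0,0)
C 2-1 [J2]: (3,0,1)
link3: (4,0,1)
link4: (5,0,1)
R 4-1 [J1]: (5,1,1)
P 0-1 [J1]: (5,2,1)
link5: (6,2,1)
PS 5-2 [J2]: (6,2,2)
link6: (7,2,2)
link7: (8,2,2)
PS 1-6 [J2]: (8,2,3)
P 7-4 [J1]: (8,3,3)
P 2-3 [J1]: (8,4,3)
Grübler: 3·7 − 2·4 − 3 = 10

M = 10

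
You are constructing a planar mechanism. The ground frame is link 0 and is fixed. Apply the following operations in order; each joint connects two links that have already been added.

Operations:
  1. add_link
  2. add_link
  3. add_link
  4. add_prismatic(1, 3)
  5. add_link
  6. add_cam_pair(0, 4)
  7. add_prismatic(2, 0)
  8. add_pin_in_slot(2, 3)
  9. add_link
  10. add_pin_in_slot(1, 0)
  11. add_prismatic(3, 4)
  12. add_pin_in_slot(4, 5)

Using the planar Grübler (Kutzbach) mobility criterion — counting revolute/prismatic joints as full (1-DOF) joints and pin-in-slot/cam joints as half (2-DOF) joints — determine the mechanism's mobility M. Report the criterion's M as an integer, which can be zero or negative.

M = 5

(L,J1,J2)=(1,0,0); link0 fixed
link1: (2,0,0)
link2: (3,0,0)
link3: (4,0,0)
P 1-3 [J1]: (4,1,0)
link4: (5,1,0)
C 0-4 [J2]: (5,1,1)
P 2-0 [J1]: (5,2,1)
PS 2-3 [J2]: (5,2,2)
link5: (6,2,2)
PS 1-0 [J2]: (6,2,3)
P 3-4 [J1]: (6,3,3)
PS 4-5 [J2]: (6,3,4)
Grübler: 3·5 − 2·3 − 4 = 5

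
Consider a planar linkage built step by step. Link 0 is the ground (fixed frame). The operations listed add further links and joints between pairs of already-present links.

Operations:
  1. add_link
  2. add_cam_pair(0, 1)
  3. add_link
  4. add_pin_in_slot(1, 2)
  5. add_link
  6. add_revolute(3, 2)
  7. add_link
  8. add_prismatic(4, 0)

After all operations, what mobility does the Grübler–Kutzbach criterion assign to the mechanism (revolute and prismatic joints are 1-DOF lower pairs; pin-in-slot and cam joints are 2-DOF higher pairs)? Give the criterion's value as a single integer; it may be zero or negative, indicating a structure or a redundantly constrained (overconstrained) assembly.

L=1 J1=0 J2=0
add link → L=2 J1=0 J2=0
C@0,1 dof=2 J2 → L=2 J1=0 J2=1
add link → L=3 J1=0 J2=1
PS@1,2 dof=2 J2 → L=3 J1=0 J2=2
add link → L=4 J1=0 J2=2
R@3,2 dof=1 J1 → L=4 J1=1 J2=2
add link → L=5 J1=1 J2=2
P@4,0 dof=1 J1 → L=5 J1=2 J2=2
M=3(L−1)−2J1−J2=3·4−2·2−2=6

M = 6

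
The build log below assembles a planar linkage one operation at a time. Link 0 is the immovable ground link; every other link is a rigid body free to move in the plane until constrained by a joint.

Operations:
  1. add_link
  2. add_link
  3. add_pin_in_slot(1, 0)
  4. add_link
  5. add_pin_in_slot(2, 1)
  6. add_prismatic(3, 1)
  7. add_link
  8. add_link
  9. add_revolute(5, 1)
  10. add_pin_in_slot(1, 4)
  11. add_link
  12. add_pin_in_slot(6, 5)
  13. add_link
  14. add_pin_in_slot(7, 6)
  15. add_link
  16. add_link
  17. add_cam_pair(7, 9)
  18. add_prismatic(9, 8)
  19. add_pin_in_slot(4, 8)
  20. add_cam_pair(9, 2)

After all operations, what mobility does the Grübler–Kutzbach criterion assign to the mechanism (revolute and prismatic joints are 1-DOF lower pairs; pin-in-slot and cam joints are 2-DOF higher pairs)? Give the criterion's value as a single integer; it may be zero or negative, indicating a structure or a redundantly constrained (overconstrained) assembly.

M = 13

L=1 J1=0 J2=0
add link → L=2 J1=0 J2=0
add link → L=3 J1=0 J2=0
PS@1,0 dof=2 J2 → L=3 J1=0 J2=1
add link → L=4 J1=0 J2=1
PS@2,1 dof=2 J2 → L=4 J1=0 J2=2
P@3,1 dof=1 J1 → L=4 J1=1 J2=2
add link → L=5 J1=1 J2=2
add link → L=6 J1=1 J2=2
R@5,1 dof=1 J1 → L=6 J1=2 J2=2
PS@1,4 dof=2 J2 → L=6 J1=2 J2=3
add link → L=7 J1=2 J2=3
PS@6,5 dof=2 J2 → L=7 J1=2 J2=4
add link → L=8 J1=2 J2=4
PS@7,6 dof=2 J2 → L=8 J1=2 J2=5
add link → L=9 J1=2 J2=5
add link → L=10 J1=2 J2=5
C@7,9 dof=2 J2 → L=10 J1=2 J2=6
P@9,8 dof=1 J1 → L=10 J1=3 J2=6
PS@4,8 dof=2 J2 → L=10 J1=3 J2=7
C@9,2 dof=2 J2 → L=10 J1=3 J2=8
M=3(L−1)−2J1−J2=3·9−2·3−8=13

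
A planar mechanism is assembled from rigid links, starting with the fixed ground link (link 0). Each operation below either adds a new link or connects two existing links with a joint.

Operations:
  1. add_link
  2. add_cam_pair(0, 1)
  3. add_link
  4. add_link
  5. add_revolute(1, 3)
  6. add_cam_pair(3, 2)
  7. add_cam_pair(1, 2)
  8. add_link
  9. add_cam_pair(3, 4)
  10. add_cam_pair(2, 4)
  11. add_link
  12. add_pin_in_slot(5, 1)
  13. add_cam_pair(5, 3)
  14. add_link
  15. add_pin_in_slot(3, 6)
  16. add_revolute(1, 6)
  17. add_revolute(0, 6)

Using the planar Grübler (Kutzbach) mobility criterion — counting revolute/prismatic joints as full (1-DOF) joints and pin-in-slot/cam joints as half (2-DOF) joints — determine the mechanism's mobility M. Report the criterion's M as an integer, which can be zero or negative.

M = 4

(L,J1,J2)=(1,0,0); link0 fixed
link1: (2,0,0)
C 0-1 [J2]: (2,0,1)
link2: (3,0,1)
link3: (4,0,1)
R 1-3 [J1]: (4,1,1)
C 3-2 [J2]: (4,1,2)
C 1-2 [J2]: (4,1,3)
link4: (5,1,3)
C 3-4 [J2]: (5,1,4)
C 2-4 [J2]: (5,1,5)
link5: (6,1,5)
PS 5-1 [J2]: (6,1,6)
C 5-3 [J2]: (6,1,7)
link6: (7,1,7)
PS 3-6 [J2]: (7,1,8)
R 1-6 [J1]: (7,2,8)
R 0-6 [J1]: (7,3,8)
Grübler: 3·6 − 2·3 − 8 = 4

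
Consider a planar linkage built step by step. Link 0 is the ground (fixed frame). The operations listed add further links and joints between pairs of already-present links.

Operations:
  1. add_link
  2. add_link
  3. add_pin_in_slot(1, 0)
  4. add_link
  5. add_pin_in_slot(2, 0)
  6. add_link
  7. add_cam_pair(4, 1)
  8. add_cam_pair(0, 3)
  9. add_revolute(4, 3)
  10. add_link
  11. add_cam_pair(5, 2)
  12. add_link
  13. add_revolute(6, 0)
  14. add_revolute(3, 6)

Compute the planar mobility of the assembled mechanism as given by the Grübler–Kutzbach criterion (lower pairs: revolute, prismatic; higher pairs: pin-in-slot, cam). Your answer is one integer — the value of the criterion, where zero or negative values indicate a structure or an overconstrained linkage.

M = 7

link 0 = ground. State L|J1|J2 = 1|0|0
+link1  2|0|0
+link2  3|0|0
PS(1,0) f=2→J2  3|0|1
+link3  4|0|1
PS(2,0) f=2→J2  4|0|2
+link4  5|0|2
C(4,1) f=2→J2  5|0|3
C(0,3) f=2→J2  5|0|4
R(4,3) f=1→J1  5|1|4
+link5  6|1|4
C(5,2) f=2→J2  6|1|5
+link6  7|1|5
R(6,0) f=1→J1  7|2|5
R(3,6) f=1→J1  7|3|5
M = 3(7−1)−2·3−5 = 18−6−5 = 7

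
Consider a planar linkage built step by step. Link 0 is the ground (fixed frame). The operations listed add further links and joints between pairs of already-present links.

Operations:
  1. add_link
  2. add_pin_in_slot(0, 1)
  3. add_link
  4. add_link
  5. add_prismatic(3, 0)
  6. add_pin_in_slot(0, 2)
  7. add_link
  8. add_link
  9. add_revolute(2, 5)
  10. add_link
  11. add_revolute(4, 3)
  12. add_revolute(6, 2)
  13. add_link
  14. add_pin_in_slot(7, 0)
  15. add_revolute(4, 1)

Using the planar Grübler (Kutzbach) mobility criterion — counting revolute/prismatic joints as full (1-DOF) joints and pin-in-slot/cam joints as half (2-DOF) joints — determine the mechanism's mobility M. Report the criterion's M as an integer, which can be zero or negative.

M = 8

[1;0;0] (link 0 is ground)
L+ [2;0;0]
PS(0,1)∈J2 [2;0;1]
L+ [3;0;1]
L+ [4;0;1]
P(3,0)∈J1 [4;1;1]
PS(0,2)∈J2 [4;1;2]
L+ [5;1;2]
L+ [6;1;2]
R(2,5)∈J1 [6;2;2]
L+ [7;2;2]
R(4,3)∈J1 [7;3;2]
R(6,2)∈J1 [7;4;2]
L+ [8;4;2]
PS(7,0)∈J2 [8;4;3]
R(4,1)∈J1 [8;5;3]
mobility = 21 − 10 − 3 = 8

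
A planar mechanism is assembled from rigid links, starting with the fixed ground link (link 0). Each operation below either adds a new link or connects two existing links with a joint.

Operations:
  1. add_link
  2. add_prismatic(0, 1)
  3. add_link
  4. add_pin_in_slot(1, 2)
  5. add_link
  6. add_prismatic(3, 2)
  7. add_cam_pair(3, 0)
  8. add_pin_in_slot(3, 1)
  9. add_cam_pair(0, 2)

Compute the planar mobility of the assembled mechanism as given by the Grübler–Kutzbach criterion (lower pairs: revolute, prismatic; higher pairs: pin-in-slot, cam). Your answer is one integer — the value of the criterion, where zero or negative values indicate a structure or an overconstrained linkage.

M = 1

(L,J1,J2)=(1,0,0); link0 fixed
link1: (2,0,0)
P 0-1 [J1]: (2,1,0)
link2: (3,1,0)
PS 1-2 [J2]: (3,1,1)
link3: (4,1,1)
P 3-2 [J1]: (4,2,1)
C 3-0 [J2]: (4,2,2)
PS 3-1 [J2]: (4,2,3)
C 0-2 [J2]: (4,2,4)
Grübler: 3·3 − 2·2 − 4 = 1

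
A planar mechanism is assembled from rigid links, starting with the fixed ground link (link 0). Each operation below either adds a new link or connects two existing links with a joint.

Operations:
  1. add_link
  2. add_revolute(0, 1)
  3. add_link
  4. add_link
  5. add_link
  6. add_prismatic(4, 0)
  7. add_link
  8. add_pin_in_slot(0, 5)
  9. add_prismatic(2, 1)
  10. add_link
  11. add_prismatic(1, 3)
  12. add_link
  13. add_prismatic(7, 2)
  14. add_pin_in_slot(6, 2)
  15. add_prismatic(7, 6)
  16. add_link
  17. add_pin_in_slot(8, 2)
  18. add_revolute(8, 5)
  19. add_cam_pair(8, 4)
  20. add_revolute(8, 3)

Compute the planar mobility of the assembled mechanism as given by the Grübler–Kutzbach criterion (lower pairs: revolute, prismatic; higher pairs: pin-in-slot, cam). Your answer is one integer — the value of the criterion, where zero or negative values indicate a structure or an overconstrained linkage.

(L,J1,J2)=(1,0,0); link0 fixed
link1: (2,0,0)
R 0-1 [J1]: (2,1,0)
link2: (3,1,0)
link3: (4,1,0)
link4: (5,1,0)
P 4-0 [J1]: (5,2,0)
link5: (6,2,0)
PS 0-5 [J2]: (6,2,1)
P 2-1 [J1]: (6,3,1)
link6: (7,3,1)
P 1-3 [J1]: (7,4,1)
link7: (8,4,1)
P 7-2 [J1]: (8,5,1)
PS 6-2 [J2]: (8,5,2)
P 7-6 [J1]: (8,6,2)
link8: (9,6,2)
PS 8-2 [J2]: (9,6,3)
R 8-5 [J1]: (9,7,3)
C 8-4 [J2]: (9,7,4)
R 8-3 [J1]: (9,8,4)
Grübler: 3·8 − 2·8 − 4 = 4

M = 4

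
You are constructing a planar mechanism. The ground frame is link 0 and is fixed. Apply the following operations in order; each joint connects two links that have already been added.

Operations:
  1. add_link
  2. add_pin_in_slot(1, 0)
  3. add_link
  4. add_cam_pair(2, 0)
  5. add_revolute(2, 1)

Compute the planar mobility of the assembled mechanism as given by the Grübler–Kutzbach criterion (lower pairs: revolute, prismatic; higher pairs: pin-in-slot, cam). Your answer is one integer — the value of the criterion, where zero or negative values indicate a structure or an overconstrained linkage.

ground; <1,0,0>
#1 <2,0,0>
PS:1↔0 J2 <2,0,1>
#2 <3,0,1>
C:2↔0 J2 <3,0,2>
R:2↔1 J1 <3,1,2>
3×2 − 2×1 − 1×2 = 2

M = 2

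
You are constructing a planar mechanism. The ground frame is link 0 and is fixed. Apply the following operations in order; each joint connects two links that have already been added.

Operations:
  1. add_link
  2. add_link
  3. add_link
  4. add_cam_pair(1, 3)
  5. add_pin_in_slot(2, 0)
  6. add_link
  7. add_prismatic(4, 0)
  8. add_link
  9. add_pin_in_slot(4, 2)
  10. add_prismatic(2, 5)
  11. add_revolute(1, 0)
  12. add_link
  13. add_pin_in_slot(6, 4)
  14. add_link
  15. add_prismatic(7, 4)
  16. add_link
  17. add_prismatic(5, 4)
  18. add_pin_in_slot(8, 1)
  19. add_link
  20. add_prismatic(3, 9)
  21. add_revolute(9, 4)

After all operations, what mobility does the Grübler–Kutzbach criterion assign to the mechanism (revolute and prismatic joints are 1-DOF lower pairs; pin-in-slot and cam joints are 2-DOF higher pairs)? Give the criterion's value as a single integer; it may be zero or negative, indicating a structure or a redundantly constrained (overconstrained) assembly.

M = 8

(L,J1,J2)=(1,0,0); link0 fixed
link1: (2,0,0)
link2: (3,0,0)
link3: (4,0,0)
C 1-3 [J2]: (4,0,1)
PS 2-0 [J2]: (4,0,2)
link4: (5,0,2)
P 4-0 [J1]: (5,1,2)
link5: (6,1,2)
PS 4-2 [J2]: (6,1,3)
P 2-5 [J1]: (6,2,3)
R 1-0 [J1]: (6,3,3)
link6: (7,3,3)
PS 6-4 [J2]: (7,3,4)
link7: (8,3,4)
P 7-4 [J1]: (8,4,4)
link8: (9,4,4)
P 5-4 [J1]: (9,5,4)
PS 8-1 [J2]: (9,5,5)
link9: (10,5,5)
P 3-9 [J1]: (10,6,5)
R 9-4 [J1]: (10,7,5)
Grübler: 3·9 − 2·7 − 5 = 8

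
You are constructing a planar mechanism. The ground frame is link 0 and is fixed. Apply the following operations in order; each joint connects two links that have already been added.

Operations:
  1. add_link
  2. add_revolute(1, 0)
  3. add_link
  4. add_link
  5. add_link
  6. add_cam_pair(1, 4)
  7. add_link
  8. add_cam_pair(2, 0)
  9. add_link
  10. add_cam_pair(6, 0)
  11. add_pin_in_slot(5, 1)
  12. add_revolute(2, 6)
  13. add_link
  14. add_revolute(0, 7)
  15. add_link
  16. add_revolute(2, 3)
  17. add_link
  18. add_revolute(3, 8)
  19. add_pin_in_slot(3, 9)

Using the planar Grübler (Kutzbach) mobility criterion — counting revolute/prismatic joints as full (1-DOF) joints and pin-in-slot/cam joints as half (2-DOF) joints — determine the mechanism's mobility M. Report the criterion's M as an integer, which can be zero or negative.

L=1 J1=0 J2=0
add link → L=2 J1=0 J2=0
R@1,0 dof=1 J1 → L=2 J1=1 J2=0
add link → L=3 J1=1 J2=0
add link → L=4 J1=1 J2=0
add link → L=5 J1=1 J2=0
C@1,4 dof=2 J2 → L=5 J1=1 J2=1
add link → L=6 J1=1 J2=1
C@2,0 dof=2 J2 → L=6 J1=1 J2=2
add link → L=7 J1=1 J2=2
C@6,0 dof=2 J2 → L=7 J1=1 J2=3
PS@5,1 dof=2 J2 → L=7 J1=1 J2=4
R@2,6 dof=1 J1 → L=7 J1=2 J2=4
add link → L=8 J1=2 J2=4
R@0,7 dof=1 J1 → L=8 J1=3 J2=4
add link → L=9 J1=3 J2=4
R@2,3 dof=1 J1 → L=9 J1=4 J2=4
add link → L=10 J1=4 J2=4
R@3,8 dof=1 J1 → L=10 J1=5 J2=4
PS@3,9 dof=2 J2 → L=10 J1=5 J2=5
M=3(L−1)−2J1−J2=3·9−2·5−5=12

M = 12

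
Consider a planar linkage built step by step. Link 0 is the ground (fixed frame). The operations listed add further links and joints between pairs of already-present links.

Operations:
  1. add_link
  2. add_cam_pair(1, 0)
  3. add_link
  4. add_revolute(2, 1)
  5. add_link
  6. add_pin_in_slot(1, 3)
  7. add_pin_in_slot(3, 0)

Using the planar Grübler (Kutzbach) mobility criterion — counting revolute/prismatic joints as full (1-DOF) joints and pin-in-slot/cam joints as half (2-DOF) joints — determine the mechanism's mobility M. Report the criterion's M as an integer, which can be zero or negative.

M = 4

L=1 J1=0 J2=0
add link → L=2 J1=0 J2=0
C@1,0 dof=2 J2 → L=2 J1=0 J2=1
add link → L=3 J1=0 J2=1
R@2,1 dof=1 J1 → L=3 J1=1 J2=1
add link → L=4 J1=1 J2=1
PS@1,3 dof=2 J2 → L=4 J1=1 J2=2
PS@3,0 dof=2 J2 → L=4 J1=1 J2=3
M=3(L−1)−2J1−J2=3·3−2·1−3=4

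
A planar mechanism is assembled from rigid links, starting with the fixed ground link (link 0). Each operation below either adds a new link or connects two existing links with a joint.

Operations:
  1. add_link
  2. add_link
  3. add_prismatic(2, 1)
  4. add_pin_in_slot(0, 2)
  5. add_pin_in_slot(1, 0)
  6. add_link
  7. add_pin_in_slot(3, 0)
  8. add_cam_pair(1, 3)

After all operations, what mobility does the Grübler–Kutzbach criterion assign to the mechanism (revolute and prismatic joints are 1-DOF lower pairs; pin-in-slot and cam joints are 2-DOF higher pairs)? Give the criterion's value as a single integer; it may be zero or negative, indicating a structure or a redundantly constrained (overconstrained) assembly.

M = 3

ground; <1,0,0>
#1 <2,0,0>
#2 <3,0,0>
P:2↔1 J1 <3,1,0>
PS:0↔2 J2 <3,1,1>
PS:1↔0 J2 <3,1,2>
#3 <4,1,2>
PS:3↔0 J2 <4,1,3>
C:1↔3 J2 <4,1,4>
3×3 − 2×1 − 1×4 = 3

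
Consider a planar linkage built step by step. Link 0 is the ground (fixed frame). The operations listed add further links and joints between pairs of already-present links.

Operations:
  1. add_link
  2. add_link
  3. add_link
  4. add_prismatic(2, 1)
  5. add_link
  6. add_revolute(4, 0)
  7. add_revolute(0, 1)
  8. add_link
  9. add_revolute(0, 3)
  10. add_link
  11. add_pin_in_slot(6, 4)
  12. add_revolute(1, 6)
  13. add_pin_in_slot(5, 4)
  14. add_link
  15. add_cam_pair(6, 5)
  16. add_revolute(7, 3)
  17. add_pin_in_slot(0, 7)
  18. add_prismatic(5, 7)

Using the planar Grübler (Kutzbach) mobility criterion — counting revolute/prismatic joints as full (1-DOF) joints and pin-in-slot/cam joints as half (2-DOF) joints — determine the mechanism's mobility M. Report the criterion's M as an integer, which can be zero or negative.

(L,J1,J2)=(1,0,0); link0 fixed
link1: (2,0,0)
link2: (3,0,0)
link3: (4,0,0)
P 2-1 [J1]: (4,1,0)
link4: (5,1,0)
R 4-0 [J1]: (5,2,0)
R 0-1 [J1]: (5,3,0)
link5: (6,3,0)
R 0-3 [J1]: (6,4,0)
link6: (7,4,0)
PS 6-4 [J2]: (7,4,1)
R 1-6 [J1]: (7,5,1)
PS 5-4 [J2]: (7,5,2)
link7: (8,5,2)
C 6-5 [J2]: (8,5,3)
R 7-3 [J1]: (8,6,3)
PS 0-7 [J2]: (8,6,4)
P 5-7 [J1]: (8,7,4)
Grübler: 3·7 − 2·7 − 4 = 3

M = 3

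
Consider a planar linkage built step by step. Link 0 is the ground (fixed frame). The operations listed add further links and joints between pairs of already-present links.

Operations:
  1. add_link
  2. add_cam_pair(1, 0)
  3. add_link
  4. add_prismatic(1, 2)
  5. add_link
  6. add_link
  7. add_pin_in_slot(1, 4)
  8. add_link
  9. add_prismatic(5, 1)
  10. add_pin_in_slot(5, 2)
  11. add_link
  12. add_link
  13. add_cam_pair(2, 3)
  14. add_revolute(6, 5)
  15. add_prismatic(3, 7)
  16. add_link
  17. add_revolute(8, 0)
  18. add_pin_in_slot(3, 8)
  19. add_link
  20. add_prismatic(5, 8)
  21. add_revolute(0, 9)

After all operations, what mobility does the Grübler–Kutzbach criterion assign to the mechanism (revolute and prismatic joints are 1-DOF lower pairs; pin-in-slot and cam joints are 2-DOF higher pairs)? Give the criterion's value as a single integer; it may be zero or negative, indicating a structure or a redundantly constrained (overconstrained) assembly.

M = 8

[1;0;0] (link 0 is ground)
L+ [2;0;0]
C(1,0)∈J2 [2;0;1]
L+ [3;0;1]
P(1,2)∈J1 [3;1;1]
L+ [4;1;1]
L+ [5;1;1]
PS(1,4)∈J2 [5;1;2]
L+ [6;1;2]
P(5,1)∈J1 [6;2;2]
PS(5,2)∈J2 [6;2;3]
L+ [7;2;3]
L+ [8;2;3]
C(2,3)∈J2 [8;2;4]
R(6,5)∈J1 [8;3;4]
P(3,7)∈J1 [8;4;4]
L+ [9;4;4]
R(8,0)∈J1 [9;5;4]
PS(3,8)∈J2 [9;5;5]
L+ [10;5;5]
P(5,8)∈J1 [10;6;5]
R(0,9)∈J1 [10;7;5]
mobility = 27 − 14 − 5 = 8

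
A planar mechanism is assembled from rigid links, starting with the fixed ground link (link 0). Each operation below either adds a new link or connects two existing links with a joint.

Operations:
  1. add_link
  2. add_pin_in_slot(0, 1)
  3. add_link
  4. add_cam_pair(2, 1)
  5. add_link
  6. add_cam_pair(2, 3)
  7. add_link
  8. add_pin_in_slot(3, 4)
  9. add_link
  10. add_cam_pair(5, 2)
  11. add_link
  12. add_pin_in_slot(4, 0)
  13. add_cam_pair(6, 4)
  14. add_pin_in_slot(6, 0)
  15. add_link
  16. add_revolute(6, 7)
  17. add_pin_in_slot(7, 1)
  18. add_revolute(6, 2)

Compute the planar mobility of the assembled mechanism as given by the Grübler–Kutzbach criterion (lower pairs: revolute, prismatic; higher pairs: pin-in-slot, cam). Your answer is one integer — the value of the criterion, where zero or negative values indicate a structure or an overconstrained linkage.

M = 8

link 0 = ground. State L|J1|J2 = 1|0|0
+link1  2|0|0
PS(0,1) f=2→J2  2|0|1
+link2  3|0|1
C(2,1) f=2→J2  3|0|2
+link3  4|0|2
C(2,3) f=2→J2  4|0|3
+link4  5|0|3
PS(3,4) f=2→J2  5|0|4
+link5  6|0|4
C(5,2) f=2→J2  6|0|5
+link6  7|0|5
PS(4,0) f=2→J2  7|0|6
C(6,4) f=2→J2  7|0|7
PS(6,0) f=2→J2  7|0|8
+link7  8|0|8
R(6,7) f=1→J1  8|1|8
PS(7,1) f=2→J2  8|1|9
R(6,2) f=1→J1  8|2|9
M = 3(8−1)−2·2−9 = 21−4−9 = 8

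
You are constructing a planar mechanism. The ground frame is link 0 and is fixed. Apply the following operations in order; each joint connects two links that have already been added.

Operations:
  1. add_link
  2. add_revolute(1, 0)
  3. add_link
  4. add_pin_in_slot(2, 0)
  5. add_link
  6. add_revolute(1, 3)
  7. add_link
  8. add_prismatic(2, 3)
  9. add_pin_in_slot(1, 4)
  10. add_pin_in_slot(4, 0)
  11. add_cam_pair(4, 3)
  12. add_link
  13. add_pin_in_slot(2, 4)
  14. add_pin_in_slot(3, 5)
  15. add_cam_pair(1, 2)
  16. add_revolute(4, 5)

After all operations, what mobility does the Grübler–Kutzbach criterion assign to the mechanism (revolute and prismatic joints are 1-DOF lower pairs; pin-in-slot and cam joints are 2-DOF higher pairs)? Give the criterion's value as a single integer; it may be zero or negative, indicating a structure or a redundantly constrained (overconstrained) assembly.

M = 0

ground; <1,0,0>
#1 <2,0,0>
R:1↔0 J1 <2,1,0>
#2 <3,1,0>
PS:2↔0 J2 <3,1,1>
#3 <4,1,1>
R:1↔3 J1 <4,2,1>
#4 <5,2,1>
P:2↔3 J1 <5,3,1>
PS:1↔4 J2 <5,3,2>
PS:4↔0 J2 <5,3,3>
C:4↔3 J2 <5,3,4>
#5 <6,3,4>
PS:2↔4 J2 <6,3,5>
PS:3↔5 J2 <6,3,6>
C:1↔2 J2 <6,3,7>
R:4↔5 J1 <6,4,7>
3×5 − 2×4 − 1×7 = 0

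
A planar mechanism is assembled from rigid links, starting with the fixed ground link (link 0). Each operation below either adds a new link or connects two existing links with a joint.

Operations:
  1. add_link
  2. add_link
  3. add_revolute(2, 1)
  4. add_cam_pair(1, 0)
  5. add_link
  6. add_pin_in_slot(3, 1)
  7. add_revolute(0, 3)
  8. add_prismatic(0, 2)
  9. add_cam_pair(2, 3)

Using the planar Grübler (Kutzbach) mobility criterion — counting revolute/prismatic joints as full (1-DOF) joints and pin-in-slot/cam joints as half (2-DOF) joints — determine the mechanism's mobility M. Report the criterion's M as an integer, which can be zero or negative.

[1;0;0] (link 0 is ground)
L+ [2;0;0]
L+ [3;0;0]
R(2,1)∈J1 [3;1;0]
C(1,0)∈J2 [3;1;1]
L+ [4;1;1]
PS(3,1)∈J2 [4;1;2]
R(0,3)∈J1 [4;2;2]
P(0,2)∈J1 [4;3;2]
C(2,3)∈J2 [4;3;3]
mobility = 9 − 6 − 3 = 0

M = 0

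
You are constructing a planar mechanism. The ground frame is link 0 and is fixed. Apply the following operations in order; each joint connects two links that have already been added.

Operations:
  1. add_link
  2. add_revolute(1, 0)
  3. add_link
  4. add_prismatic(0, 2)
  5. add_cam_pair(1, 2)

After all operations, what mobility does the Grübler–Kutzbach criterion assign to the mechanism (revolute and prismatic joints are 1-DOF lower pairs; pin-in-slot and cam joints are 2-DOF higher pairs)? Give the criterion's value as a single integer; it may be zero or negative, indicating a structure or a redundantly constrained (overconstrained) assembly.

M = 1

link 0 = ground. State L|J1|J2 = 1|0|0
+link1  2|0|0
R(1,0) f=1→J1  2|1|0
+link2  3|1|0
P(0,2) f=1→J1  3|2|0
C(1,2) f=2→J2  3|2|1
M = 3(3−1)−2·2−1 = 6−4−1 = 1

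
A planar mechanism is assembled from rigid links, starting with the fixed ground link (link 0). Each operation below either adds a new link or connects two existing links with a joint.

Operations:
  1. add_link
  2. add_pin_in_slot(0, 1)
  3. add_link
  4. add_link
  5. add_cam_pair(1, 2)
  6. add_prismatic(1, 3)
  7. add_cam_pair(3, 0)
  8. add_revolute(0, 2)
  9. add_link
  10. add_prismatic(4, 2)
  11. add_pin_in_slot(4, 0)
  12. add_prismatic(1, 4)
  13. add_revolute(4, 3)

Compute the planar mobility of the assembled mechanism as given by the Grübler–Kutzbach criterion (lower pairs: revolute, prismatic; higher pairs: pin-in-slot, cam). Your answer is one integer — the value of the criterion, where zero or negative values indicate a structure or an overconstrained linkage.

L=1 J1=0 J2=0
add link → L=2 J1=0 J2=0
PS@0,1 dof=2 J2 → L=2 J1=0 J2=1
add link → L=3 J1=0 J2=1
add link → L=4 J1=0 J2=1
C@1,2 dof=2 J2 → L=4 J1=0 J2=2
P@1,3 dof=1 J1 → L=4 J1=1 J2=2
C@3,0 dof=2 J2 → L=4 J1=1 J2=3
R@0,2 dof=1 J1 → L=4 J1=2 J2=3
add link → L=5 J1=2 J2=3
P@4,2 dof=1 J1 → L=5 J1=3 J2=3
PS@4,0 dof=2 J2 → L=5 J1=3 J2=4
P@1,4 dof=1 J1 → L=5 J1=4 J2=4
R@4,3 dof=1 J1 → L=5 J1=5 J2=4
M=3(L−1)−2J1−J2=3·4−2·5−4=-2

M = -2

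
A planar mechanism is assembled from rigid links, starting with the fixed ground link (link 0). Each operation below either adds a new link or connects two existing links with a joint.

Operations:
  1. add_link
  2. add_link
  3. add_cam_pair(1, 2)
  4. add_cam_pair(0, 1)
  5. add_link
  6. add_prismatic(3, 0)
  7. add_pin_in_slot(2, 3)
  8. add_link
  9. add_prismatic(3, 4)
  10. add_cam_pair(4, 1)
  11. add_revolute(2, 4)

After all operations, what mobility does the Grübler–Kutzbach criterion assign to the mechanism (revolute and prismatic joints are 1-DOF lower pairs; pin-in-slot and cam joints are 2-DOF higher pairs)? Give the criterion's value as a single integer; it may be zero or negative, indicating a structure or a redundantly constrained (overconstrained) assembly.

[1;0;0] (link 0 is ground)
L+ [2;0;0]
L+ [3;0;0]
C(1,2)∈J2 [3;0;1]
C(0,1)∈J2 [3;0;2]
L+ [4;0;2]
P(3,0)∈J1 [4;1;2]
PS(2,3)∈J2 [4;1;3]
L+ [5;1;3]
P(3,4)∈J1 [5;2;3]
C(4,1)∈J2 [5;2;4]
R(2,4)∈J1 [5;3;4]
mobility = 12 − 6 − 4 = 2

M = 2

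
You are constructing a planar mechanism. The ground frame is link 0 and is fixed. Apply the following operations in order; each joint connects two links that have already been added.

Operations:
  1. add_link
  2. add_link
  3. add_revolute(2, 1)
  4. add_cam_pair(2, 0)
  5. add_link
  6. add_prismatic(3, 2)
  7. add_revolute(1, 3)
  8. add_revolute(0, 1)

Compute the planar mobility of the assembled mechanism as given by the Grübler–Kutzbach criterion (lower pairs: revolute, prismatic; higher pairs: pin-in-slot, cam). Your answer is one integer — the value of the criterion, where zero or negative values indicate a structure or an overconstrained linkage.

link 0 = ground. State L|J1|J2 = 1|0|0
+link1  2|0|0
+link2  3|0|0
R(2,1) f=1→J1  3|1|0
C(2,0) f=2→J2  3|1|1
+link3  4|1|1
P(3,2) f=1→J1  4|2|1
R(1,3) f=1→J1  4|3|1
R(0,1) f=1→J1  4|4|1
M = 3(4−1)−2·4−1 = 9−8−1 = 0

M = 0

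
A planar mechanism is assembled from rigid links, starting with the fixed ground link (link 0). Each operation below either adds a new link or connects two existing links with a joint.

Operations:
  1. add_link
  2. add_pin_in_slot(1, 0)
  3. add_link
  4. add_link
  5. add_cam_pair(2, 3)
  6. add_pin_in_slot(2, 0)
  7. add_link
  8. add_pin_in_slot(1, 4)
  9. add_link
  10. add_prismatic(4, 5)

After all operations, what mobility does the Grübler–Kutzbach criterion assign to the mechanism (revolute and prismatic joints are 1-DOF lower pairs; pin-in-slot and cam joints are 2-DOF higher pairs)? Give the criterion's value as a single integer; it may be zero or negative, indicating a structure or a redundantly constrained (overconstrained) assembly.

M = 9

[1;0;0] (link 0 is ground)
L+ [2;0;0]
PS(1,0)∈J2 [2;0;1]
L+ [3;0;1]
L+ [4;0;1]
C(2,3)∈J2 [4;0;2]
PS(2,0)∈J2 [4;0;3]
L+ [5;0;3]
PS(1,4)∈J2 [5;0;4]
L+ [6;0;4]
P(4,5)∈J1 [6;1;4]
mobility = 15 − 2 − 4 = 9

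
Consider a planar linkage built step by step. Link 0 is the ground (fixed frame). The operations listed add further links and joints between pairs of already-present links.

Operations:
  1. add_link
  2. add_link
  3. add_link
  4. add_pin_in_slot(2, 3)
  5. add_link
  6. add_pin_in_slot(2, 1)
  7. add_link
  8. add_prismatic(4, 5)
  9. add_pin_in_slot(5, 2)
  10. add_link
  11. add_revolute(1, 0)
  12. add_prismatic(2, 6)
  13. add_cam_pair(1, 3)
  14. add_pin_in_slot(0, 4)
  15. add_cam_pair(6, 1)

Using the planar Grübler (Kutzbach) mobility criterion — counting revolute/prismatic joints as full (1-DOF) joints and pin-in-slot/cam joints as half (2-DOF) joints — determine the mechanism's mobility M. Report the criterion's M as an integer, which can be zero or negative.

(L,J1,J2)=(1,0,0); link0 fixed
link1: (2,0,0)
link2: (3,0,0)
link3: (4,0,0)
PS 2-3 [J2]: (4,0,1)
link4: (5,0,1)
PS 2-1 [J2]: (5,0,2)
link5: (6,0,2)
P 4-5 [J1]: (6,1,2)
PS 5-2 [J2]: (6,1,3)
link6: (7,1,3)
R 1-0 [J1]: (7,2,3)
P 2-6 [J1]: (7,3,3)
C 1-3 [J2]: (7,3,4)
PS 0-4 [J2]: (7,3,5)
C 6-1 [J2]: (7,3,6)
Grübler: 3·6 − 2·3 − 6 = 6

M = 6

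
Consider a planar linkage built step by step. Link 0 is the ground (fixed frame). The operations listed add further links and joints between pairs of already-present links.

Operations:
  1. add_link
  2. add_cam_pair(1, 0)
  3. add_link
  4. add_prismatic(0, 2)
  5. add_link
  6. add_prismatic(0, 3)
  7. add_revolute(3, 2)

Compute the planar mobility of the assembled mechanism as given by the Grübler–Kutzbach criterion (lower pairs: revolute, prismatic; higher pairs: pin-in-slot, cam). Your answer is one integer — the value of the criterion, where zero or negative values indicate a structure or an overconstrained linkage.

link 0 = ground. State L|J1|J2 = 1|0|0
+link1  2|0|0
C(1,0) f=2→J2  2|0|1
+link2  3|0|1
P(0,2) f=1→J1  3|1|1
+link3  4|1|1
P(0,3) f=1→J1  4|2|1
R(3,2) f=1→J1  4|3|1
M = 3(4−1)−2·3−1 = 9−6−1 = 2

M = 2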